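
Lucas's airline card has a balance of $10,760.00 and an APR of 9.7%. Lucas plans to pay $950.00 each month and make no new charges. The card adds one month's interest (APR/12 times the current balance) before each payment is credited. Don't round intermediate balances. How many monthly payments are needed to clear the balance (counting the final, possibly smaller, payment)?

Monthly rate r = 9.7%/12 = 0.808333% = 0.00808333.
Recurrence: B ← B·(1+r) − $950.00.
Month 1: interest $86.98; balance after payment $9,896.98.
Month 2: interest $80.00; balance after payment $9,026.98.
Closed form: n = −ln(1 − rB₀/P)/ln(1+r) = −ln(0.90845)/ln(1.00808) ≈ 11.927, so the balance reaches zero during payment 12.

12 payments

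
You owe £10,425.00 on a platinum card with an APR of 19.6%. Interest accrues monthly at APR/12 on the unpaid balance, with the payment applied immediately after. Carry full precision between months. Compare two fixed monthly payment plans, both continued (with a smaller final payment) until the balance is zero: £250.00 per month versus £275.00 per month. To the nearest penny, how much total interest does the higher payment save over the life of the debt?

£1,248.33

Monthly rate r = 19.6%/12 = 1.63333% = 0.0163333.
At £250.00/mo: n = ⌈−ln(1 − rB₀/P)/ln(1+r)⌉ = 71 payments (last £136.00); total interest = total paid − £10,425.00 = £7,211.00.
At £275.00/mo: 60 payments (last £162.67); total interest £5,962.67.
Interest saved = £7,211.00 − £5,962.67 = £1,248.33.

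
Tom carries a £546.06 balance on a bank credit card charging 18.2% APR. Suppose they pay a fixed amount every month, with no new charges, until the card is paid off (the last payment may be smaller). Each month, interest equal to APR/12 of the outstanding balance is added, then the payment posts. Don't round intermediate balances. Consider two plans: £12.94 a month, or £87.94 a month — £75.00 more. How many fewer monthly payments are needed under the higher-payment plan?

61 fewer payments

Monthly rate r = 18.2%/12 = 1.51667% = 0.0151667.
At £12.94/mo: n = ⌈−ln(1 − rB₀/P)/ln(1+r)⌉ = 68 payments (last £11.34); total interest = total paid − £546.06 = £332.26.
At £87.94/mo: 7 payments (last £50.37); total interest £31.95.
Payments saved = 68 − 7 = 61.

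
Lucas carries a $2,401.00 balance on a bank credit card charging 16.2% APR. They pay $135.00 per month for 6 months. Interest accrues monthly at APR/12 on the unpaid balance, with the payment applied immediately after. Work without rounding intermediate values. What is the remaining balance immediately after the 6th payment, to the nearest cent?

Monthly rate r = 16.2%/12 = 1.35% = 0.0135.
Each month: B ← B·(1+r) − $135.00.
Month 1: interest $32.41; balance after payment $2,298.41.
Month 2: interest $31.03; balance after payment $2,194.44.
Month 3: interest $29.62; balance after payment $2,089.07.
Month 4: interest $28.20; balance after payment $1,982.27.
Month 5: interest $26.76; balance after payment $1,874.03.
Month 6: interest $25.30; balance after payment $1,764.33.

$1,764.33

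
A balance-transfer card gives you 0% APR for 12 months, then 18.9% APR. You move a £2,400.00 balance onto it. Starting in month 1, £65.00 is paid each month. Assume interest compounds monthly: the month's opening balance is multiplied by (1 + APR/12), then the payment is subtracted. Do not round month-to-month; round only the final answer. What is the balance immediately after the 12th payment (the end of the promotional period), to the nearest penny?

£1,620.00

Promo months 1–12 at r₀ = 0%/12 = 0; months 13+ at r₁ = 18.9%/12 = 0.01575.
After month 12 (no interest yet): B = £2,400.00 − 12·£65.00 = £1,620.00.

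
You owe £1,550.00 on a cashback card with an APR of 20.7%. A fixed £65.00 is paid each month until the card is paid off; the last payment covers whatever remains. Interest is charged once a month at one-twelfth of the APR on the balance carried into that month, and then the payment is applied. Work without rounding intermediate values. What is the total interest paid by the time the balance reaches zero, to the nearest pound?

Monthly rate r = 20.7%/12 = 1.725% = 0.01725.
Payoff takes n = ⌈−ln(1 − rB₀/P)/ln(1+r)⌉ = ⌈30.984⌉ = 31 payments; the last is £63.97.
Total paid = 30·£65.00 + £63.97 = £2,013.97.
Total interest = total paid − principal = £2,013.97 − £1,550.00 = £463.97.

£464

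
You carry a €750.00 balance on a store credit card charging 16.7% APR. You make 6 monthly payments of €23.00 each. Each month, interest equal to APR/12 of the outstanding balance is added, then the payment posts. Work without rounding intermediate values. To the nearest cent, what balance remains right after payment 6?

Monthly rate r = 16.7%/12 = 1.39167% = 0.0139167.
Each month: B ← B·(1+r) − €23.00.
Month 1: interest €10.44; balance after payment €737.44.
Month 2: interest €10.26; balance after payment €724.70.
Month 3: interest €10.09; balance after payment €711.79.
Month 4: interest €9.91; balance after payment €698.69.
Month 5: interest €9.72; balance after payment €685.41.
Month 6: interest €9.54; balance after payment €671.95.

€671.95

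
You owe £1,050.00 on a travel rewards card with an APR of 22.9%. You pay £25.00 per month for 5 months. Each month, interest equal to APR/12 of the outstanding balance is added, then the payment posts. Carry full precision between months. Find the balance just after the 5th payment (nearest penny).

Monthly rate r = 22.9%/12 = 1.90833% = 0.0190833.
Each month: B ← B·(1+r) − £25.00.
Month 1: interest £20.04; balance after payment £1,045.04.
Month 2: interest £19.94; balance after payment £1,039.98.
Month 3: interest £19.85; balance after payment £1,034.83.
Month 4: interest £19.75; balance after payment £1,029.57.
Month 5: interest £19.65; balance after payment £1,024.22.

£1,024.22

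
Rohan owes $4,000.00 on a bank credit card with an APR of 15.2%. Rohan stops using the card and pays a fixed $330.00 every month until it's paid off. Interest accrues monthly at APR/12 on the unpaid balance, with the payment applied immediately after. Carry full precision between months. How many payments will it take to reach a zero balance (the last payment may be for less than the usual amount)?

Monthly rate r = 15.2%/12 = 1.26667% = 0.0126667.
Recurrence: B ← B·(1+r) − $330.00.
Month 1: interest $50.67; balance after payment $3,720.67.
Month 2: interest $47.13; balance after payment $3,437.80.
Closed form: n = −ln(1 − rB₀/P)/ln(1+r) = −ln(0.84646)/ln(1.01267) ≈ 13.243, so the balance reaches zero during payment 14.

14 payments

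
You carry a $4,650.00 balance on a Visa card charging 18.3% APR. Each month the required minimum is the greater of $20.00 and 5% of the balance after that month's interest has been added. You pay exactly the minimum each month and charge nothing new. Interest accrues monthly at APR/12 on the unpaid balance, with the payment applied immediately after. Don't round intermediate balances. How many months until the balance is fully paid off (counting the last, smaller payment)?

92 months

Monthly rate r = 18.3%/12 = 1.525% = 0.01525.
While 5% of the post-interest balance exceeds $20.00, each month B ← (B·(1+r))·(1 − 0.05), i.e. B shrinks by the factor (1+r)·0.95 = 0.96449.
This holds for months 1–69. Entering month 70 the balance is $383.64; 5% of the post-interest balance is now below $20.00, so the flat $20.00 minimum applies from here.
From month 70 a fixed $20.00 at rate r clears $383.64 in 23 more payments. Total: 69 + 23 = 92 months.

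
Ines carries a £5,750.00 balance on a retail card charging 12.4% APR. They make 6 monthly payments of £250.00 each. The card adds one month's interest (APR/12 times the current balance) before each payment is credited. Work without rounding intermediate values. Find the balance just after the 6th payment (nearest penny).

£4,576.55

Monthly rate r = 12.4%/12 = 1.03333% = 0.0103333.
Each month: B ← B·(1+r) − £250.00.
Month 1: interest £59.42; balance after payment £5,559.42.
Month 2: interest £57.45; balance after payment £5,366.86.
Month 3: interest £55.46; balance after payment £5,172.32.
Month 4: interest £53.45; balance after payment £4,975.77.
Month 5: interest £51.42; balance after payment £4,777.19.
Month 6: interest £49.36; balance after payment £4,576.55.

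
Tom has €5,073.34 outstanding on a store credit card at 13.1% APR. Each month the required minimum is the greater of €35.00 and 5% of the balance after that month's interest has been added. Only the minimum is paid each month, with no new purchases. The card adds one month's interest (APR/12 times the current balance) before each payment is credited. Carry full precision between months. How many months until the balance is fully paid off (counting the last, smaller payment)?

Monthly rate r = 13.1%/12 = 1.09167% = 0.0109167.
While 5% of the post-interest balance exceeds €35.00, each month B ← (B·(1+r))·(1 − 0.05), i.e. B shrinks by the factor (1+r)·0.95 = 0.96037.
This holds for months 1–50. Entering month 51 the balance is €671.80; 5% of the post-interest balance is now below €35.00, so the flat €35.00 minimum applies from here.
From month 51 a fixed €35.00 at rate r clears €671.80 in 22 more payments. Total: 50 + 22 = 72 months.

72 months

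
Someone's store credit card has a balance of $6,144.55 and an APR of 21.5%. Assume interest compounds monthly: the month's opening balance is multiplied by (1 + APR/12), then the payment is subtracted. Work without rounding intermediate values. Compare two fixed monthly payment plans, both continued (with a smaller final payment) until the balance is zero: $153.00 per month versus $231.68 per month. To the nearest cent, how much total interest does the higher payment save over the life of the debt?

Monthly rate r = 21.5%/12 = 1.79167% = 0.0179167.
At $153.00/mo: n = ⌈−ln(1 − rB₀/P)/ln(1+r)⌉ = 72 payments (last $90.86); total interest = total paid − $6,144.55 = $4,809.31.
At $231.68/mo: 37 payments (last $71.03); total interest $2,266.96.
Interest saved = $4,809.31 − $2,266.96 = $2,542.35.

$2,542.35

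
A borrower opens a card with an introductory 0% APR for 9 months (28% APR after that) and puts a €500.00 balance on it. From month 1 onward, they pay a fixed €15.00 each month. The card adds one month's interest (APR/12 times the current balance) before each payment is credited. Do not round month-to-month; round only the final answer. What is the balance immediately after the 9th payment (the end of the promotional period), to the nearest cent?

Promo months 1–9 at r₀ = 0%/12 = 0; months 10+ at r₁ = 28%/12 = 0.0233333.
After month 9 (no interest yet): B = €500.00 − 9·€15.00 = €365.00.

€365.00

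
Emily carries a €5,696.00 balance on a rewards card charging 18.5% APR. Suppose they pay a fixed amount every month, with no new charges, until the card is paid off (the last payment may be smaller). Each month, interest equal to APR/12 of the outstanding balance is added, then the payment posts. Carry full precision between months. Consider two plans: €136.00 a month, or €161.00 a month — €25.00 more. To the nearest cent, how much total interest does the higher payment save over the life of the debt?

Monthly rate r = 18.5%/12 = 1.54167% = 0.0154167.
At €136.00/mo: n = ⌈−ln(1 − rB₀/P)/ln(1+r)⌉ = 68 payments (last €111.60); total interest = total paid − €5,696.00 = €3,527.60.
At €161.00/mo: 52 payments (last €85.97); total interest €2,600.97.
Interest saved = €3,527.60 − €2,600.97 = €926.63.

€926.63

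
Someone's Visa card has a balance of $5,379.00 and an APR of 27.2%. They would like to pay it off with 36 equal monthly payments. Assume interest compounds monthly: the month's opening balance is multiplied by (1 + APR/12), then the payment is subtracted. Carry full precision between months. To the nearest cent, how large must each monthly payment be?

Monthly rate r = 27.2%/12 = 2.26667% = 0.0226667.
Level-payment amortization: P = B₀·r / (1 − (1+r)^(−n)) = 5379.00·0.0226667 / (1 − 1.02267^(−36)).
Denominator 1 − (1+r)^(−36) = 0.55375601.
P = 121.924 / 0.55375601 ≈ 220.18.

$220.18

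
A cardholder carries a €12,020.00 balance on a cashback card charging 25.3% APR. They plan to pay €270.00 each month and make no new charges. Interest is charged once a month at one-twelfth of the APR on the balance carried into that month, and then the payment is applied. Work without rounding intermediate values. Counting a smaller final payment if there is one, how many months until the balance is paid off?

134 months

Monthly rate r = 25.3%/12 = 2.10833% = 0.0210833.
Recurrence: B ← B·(1+r) − €270.00.
Month 1: interest €253.42; balance after payment €12,003.42.
Month 2: interest €253.07; balance after payment €11,986.49.
Closed form: n = −ln(1 − rB₀/P)/ln(1+r) = −ln(0.061401)/ln(1.02108) ≈ 133.738, so the balance reaches zero during payment 134.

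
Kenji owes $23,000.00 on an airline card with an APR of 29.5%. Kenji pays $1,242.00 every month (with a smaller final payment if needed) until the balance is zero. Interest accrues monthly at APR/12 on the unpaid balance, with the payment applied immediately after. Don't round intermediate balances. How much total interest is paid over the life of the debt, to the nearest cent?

$8,064.08

Monthly rate r = 29.5%/12 = 2.45833% = 0.0245833.
Payoff takes n = ⌈−ln(1 − rB₀/P)/ln(1+r)⌉ = ⌈25.011⌉ = 26 payments; the last is $14.08.
Total paid = 25·$1,242.00 + $14.08 = $31,064.08.
Total interest = total paid − principal = $31,064.08 − $23,000.00 = $8,064.08.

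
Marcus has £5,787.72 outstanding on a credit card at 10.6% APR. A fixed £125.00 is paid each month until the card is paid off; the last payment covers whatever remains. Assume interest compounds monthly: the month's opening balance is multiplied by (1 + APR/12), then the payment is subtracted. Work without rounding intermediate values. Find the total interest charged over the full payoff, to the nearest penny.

Monthly rate r = 10.6%/12 = 0.883333% = 0.00883333.
Payoff takes n = ⌈−ln(1 − rB₀/P)/ln(1+r)⌉ = ⌈59.803⌉ = 60 payments; the last is £100.42.
Total paid = 59·£125.00 + £100.42 = £7,475.42.
Total interest = total paid − principal = £7,475.42 − £5,787.72 = £1,687.70.

£1,687.70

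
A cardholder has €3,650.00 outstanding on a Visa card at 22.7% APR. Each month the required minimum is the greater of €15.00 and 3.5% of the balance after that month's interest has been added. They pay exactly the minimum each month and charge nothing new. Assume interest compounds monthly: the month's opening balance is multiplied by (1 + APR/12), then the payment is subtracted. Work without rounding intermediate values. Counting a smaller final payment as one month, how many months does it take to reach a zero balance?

Monthly rate r = 22.7%/12 = 1.89167% = 0.0189167.
While 3.5% of the post-interest balance exceeds €15.00, each month B ← (B·(1+r))·(1 − 0.035), i.e. B shrinks by the factor (1+r)·0.965 = 0.98325.
This holds for months 1–128. Entering month 129 the balance is €420.28; 3.5% of the post-interest balance is now below €15.00, so the flat €15.00 minimum applies from here.
From month 129 a fixed €15.00 at rate r clears €420.28 in 41 more payments. Total: 128 + 41 = 169 months.

169 months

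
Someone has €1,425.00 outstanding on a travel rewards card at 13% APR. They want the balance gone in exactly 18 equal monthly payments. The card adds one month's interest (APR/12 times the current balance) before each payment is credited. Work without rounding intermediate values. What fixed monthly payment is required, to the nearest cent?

€87.56

Monthly rate r = 13%/12 = 1.08333% = 0.0108333.
Level-payment amortization: P = B₀·r / (1 − (1+r)^(−n)) = 1425.00·0.0108333 / (1 − 1.01083^(−18)).
Denominator 1 − (1+r)^(−18) = 0.176301997.
P = 15.4375 / 0.176301997 ≈ 87.56.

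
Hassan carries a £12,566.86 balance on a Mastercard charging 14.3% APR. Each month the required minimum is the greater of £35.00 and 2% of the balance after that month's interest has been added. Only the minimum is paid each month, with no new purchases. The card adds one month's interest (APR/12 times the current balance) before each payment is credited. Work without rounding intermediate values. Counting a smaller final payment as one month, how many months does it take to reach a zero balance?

313 months

Monthly rate r = 14.3%/12 = 1.19167% = 0.0119167.
While 2% of the post-interest balance exceeds £35.00, each month B ← (B·(1+r))·(1 − 0.02), i.e. B shrinks by the factor (1+r)·0.98 = 0.99168.
This holds for months 1–238. Entering month 239 the balance is £1,719.82; 2% of the post-interest balance is now below £35.00, so the flat £35.00 minimum applies from here.
From month 239 a fixed £35.00 at rate r clears £1,719.82 in 75 more payments. Total: 238 + 75 = 313 months.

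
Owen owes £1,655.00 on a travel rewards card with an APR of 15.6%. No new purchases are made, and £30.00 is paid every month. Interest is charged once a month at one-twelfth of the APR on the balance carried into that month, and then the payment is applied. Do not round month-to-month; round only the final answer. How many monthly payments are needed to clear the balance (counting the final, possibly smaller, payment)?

98 months

Monthly rate r = 15.6%/12 = 1.3% = 0.013.
Recurrence: B ← B·(1+r) − £30.00.
Month 1: interest £21.52; balance after payment £1,646.52.
Month 2: interest £21.40; balance after payment £1,637.92.
Closed form: n = −ln(1 − rB₀/P)/ln(1+r) = −ln(0.28283)/ln(1.013) ≈ 97.776, so the balance reaches zero during payment 98.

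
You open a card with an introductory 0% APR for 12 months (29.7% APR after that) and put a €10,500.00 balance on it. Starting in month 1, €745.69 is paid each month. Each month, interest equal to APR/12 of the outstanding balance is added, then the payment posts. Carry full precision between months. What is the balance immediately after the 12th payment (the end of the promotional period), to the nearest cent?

Promo months 1–12 at r₀ = 0%/12 = 0; months 13+ at r₁ = 29.7%/12 = 0.02475.
After month 12 (no interest yet): B = €10,500.00 − 12·€745.69 = €1,551.72.

€1,551.72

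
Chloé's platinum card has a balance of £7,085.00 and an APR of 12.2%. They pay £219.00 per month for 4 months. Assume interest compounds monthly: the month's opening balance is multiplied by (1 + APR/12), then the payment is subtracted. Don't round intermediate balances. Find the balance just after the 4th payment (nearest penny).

Monthly rate r = 12.2%/12 = 1.01667% = 0.0101667.
Each month: B ← B·(1+r) − £219.00.
Month 1: interest £72.03; balance after payment £6,938.03.
Month 2: interest £70.54; balance after payment £6,789.57.
Month 3: interest £69.03; balance after payment £6,639.59.
Month 4: interest £67.50; balance after payment £6,488.10.

£6,488.10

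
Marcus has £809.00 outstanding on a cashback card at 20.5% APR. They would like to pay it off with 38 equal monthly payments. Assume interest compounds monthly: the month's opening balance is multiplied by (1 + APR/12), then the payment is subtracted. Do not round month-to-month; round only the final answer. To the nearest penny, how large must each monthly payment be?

Monthly rate r = 20.5%/12 = 1.70833% = 0.0170833.
Level-payment amortization: P = B₀·r / (1 − (1+r)^(−n)) = 809.00·0.0170833 / (1 − 1.01708^(−38)).
Denominator 1 − (1+r)^(−38) = 0.474646576.
P = 13.8204 / 0.474646576 ≈ 29.12.

£29.12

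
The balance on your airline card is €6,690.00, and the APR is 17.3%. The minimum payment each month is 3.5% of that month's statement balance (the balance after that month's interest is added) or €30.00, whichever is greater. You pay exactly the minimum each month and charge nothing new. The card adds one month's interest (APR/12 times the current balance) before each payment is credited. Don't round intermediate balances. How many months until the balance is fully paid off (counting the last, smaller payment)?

134 months

Monthly rate r = 17.3%/12 = 1.44167% = 0.0144167.
While 3.5% of the post-interest balance exceeds €30.00, each month B ← (B·(1+r))·(1 − 0.035), i.e. B shrinks by the factor (1+r)·0.965 = 0.97891.
This holds for months 1–98. Entering month 99 the balance is €828.53; 3.5% of the post-interest balance is now below €30.00, so the flat €30.00 minimum applies from here.
From month 99 a fixed €30.00 at rate r clears €828.53 in 36 more payments. Total: 98 + 36 = 134 months.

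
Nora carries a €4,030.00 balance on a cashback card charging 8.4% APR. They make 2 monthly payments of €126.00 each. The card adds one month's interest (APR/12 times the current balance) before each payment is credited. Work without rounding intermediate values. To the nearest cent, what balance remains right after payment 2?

€3,833.74

Monthly rate r = 8.4%/12 = 0.7% = 0.007.
Each month: B ← B·(1+r) − €126.00.
Month 1: interest €28.21; balance after payment €3,932.21.
Month 2: interest €27.53; balance after payment €3,833.74.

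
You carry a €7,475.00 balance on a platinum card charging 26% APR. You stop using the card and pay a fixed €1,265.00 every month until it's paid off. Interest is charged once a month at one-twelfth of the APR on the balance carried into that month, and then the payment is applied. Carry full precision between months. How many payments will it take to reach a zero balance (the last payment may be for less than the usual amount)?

Monthly rate r = 26%/12 = 2.16667% = 0.0216667.
Recurrence: B ← B·(1+r) − €1,265.00.
Month 1: interest €161.96; balance after payment €6,371.96.
Month 2: interest €138.06; balance after payment €5,245.02.
Closed form: n = −ln(1 − rB₀/P)/ln(1+r) = −ln(0.87197)/ln(1.02167) ≈ 6.391, so the balance reaches zero during payment 7.

7 months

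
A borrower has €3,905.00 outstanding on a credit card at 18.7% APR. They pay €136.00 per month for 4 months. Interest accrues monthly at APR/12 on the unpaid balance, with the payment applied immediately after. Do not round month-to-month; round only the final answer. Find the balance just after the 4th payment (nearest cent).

€3,597.31

Monthly rate r = 18.7%/12 = 1.55833% = 0.0155833.
Each month: B ← B·(1+r) − €136.00.
Month 1: interest €60.85; balance after payment €3,829.85.
Month 2: interest €59.68; balance after payment €3,753.53.
Month 3: interest €58.49; balance after payment €3,676.03.
Month 4: interest €57.28; balance after payment €3,597.31.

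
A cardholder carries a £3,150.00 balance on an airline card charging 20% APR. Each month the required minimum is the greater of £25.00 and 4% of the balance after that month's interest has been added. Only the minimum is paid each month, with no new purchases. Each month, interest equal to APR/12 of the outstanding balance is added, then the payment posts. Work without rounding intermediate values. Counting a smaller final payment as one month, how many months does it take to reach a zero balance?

Monthly rate r = 20%/12 = 1.66667% = 0.0166667.
While 4% of the post-interest balance exceeds £25.00, each month B ← (B·(1+r))·(1 − 0.04), i.e. B shrinks by the factor (1+r)·0.96 = 0.976.
This holds for months 1–68. Entering month 69 the balance is £603.81; 4% of the post-interest balance is now below £25.00, so the flat £25.00 minimum applies from here.
From month 69 a fixed £25.00 at rate r clears £603.81 in 32 more payments. Total: 68 + 32 = 100 months.

100 months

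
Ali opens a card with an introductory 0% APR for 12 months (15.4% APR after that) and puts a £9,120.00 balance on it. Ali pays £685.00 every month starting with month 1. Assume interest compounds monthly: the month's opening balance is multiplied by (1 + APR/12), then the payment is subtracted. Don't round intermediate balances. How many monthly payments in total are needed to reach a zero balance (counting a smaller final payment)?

Promo months 1–12 at r₀ = 0%/12 = 0; months 13+ at r₁ = 15.4%/12 = 0.0128333.
After month 12 (no interest yet): B = £9,120.00 − 12·£685.00 = £900.00.
Then at r₁ with £685.00/mo: n₂ = −ln(1 − r₁·B/P)/ln(1+r₁) ≈ 1.33 → 2 more payments.

14 payments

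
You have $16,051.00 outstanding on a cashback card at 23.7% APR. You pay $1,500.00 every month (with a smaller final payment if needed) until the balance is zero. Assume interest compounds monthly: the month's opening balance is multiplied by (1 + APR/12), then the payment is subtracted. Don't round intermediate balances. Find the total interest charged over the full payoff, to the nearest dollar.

Monthly rate r = 23.7%/12 = 1.975% = 0.01975.
Payoff takes n = ⌈−ln(1 − rB₀/P)/ln(1+r)⌉ = ⌈12.139⌉ = 13 payments; the last is $210.97.
Total paid = 12·$1,500.00 + $210.97 = $18,210.97.
Total interest = total paid − principal = $18,210.97 − $16,051.00 = $2,159.97.

$2,160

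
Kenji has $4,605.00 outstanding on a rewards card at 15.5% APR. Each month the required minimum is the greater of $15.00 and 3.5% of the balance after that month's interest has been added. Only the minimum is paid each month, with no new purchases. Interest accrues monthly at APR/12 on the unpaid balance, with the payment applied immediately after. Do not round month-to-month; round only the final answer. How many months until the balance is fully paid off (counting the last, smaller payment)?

141 months

Monthly rate r = 15.5%/12 = 1.29167% = 0.0129167.
While 3.5% of the post-interest balance exceeds $15.00, each month B ← (B·(1+r))·(1 − 0.035), i.e. B shrinks by the factor (1+r)·0.965 = 0.97746.
This holds for months 1–105. Entering month 106 the balance is $420.57; 3.5% of the post-interest balance is now below $15.00, so the flat $15.00 minimum applies from here.
From month 106 a fixed $15.00 at rate r clears $420.57 in 36 more payments. Total: 105 + 36 = 141 months.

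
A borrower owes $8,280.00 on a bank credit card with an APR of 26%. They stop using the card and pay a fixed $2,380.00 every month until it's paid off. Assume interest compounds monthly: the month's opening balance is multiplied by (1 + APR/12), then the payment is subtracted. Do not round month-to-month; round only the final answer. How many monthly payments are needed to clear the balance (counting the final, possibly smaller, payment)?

4 months

Monthly rate r = 26%/12 = 2.16667% = 0.0216667.
Recurrence: B ← B·(1+r) − $2,380.00.
Month 1: interest $179.40; balance after payment $6,079.40.
Month 2: interest $131.72; balance after payment $3,831.12.
Month 3: interest $83.01; balance after payment $1,534.13.
Month 4: interest $33.24; balance after payment $0.00.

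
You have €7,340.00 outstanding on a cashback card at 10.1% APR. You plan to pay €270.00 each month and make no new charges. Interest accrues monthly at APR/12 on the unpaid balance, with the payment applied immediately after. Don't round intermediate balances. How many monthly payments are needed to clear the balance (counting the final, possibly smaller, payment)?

Monthly rate r = 10.1%/12 = 0.841667% = 0.00841667.
Recurrence: B ← B·(1+r) − €270.00.
Month 1: interest €61.78; balance after payment €7,131.78.
Month 2: interest €60.03; balance after payment €6,921.80.
Closed form: n = −ln(1 − rB₀/P)/ln(1+r) = −ln(0.77119)/ln(1.00842) ≈ 30.999, so the balance reaches zero during payment 31.

31 payments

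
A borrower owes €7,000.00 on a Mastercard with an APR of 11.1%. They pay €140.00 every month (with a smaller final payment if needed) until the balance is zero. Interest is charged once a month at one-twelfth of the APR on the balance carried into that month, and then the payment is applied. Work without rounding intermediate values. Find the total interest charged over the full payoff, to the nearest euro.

Monthly rate r = 11.1%/12 = 0.925% = 0.00925.
Payoff takes n = ⌈−ln(1 − rB₀/P)/ln(1+r)⌉ = ⌈67.426⌉ = 68 payments; the last is €59.84.
Total paid = 67·€140.00 + €59.84 = €9,439.84.
Total interest = total paid − principal = €9,439.84 − €7,000.00 = €2,439.84.

€2,440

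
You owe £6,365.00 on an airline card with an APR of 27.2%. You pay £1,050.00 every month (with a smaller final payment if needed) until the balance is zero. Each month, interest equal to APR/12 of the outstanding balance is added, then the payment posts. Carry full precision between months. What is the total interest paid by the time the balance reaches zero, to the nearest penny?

Monthly rate r = 27.2%/12 = 2.26667% = 0.0226667.
Payoff takes n = ⌈−ln(1 − rB₀/P)/ln(1+r)⌉ = ⌈6.595⌉ = 7 payments; the last is £627.13.
Total paid = 6·£1,050.00 + £627.13 = £6,927.13.
Total interest = total paid − principal = £6,927.13 − £6,365.00 = £562.13.

£562.13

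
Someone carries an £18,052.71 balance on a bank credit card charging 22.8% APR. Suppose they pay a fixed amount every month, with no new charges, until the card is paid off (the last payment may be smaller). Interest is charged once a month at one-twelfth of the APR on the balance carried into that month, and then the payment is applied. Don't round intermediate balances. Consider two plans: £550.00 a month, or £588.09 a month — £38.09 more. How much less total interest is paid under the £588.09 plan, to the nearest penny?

£1,206.73

Monthly rate r = 22.8%/12 = 1.9% = 0.019.
At £550.00/mo: n = ⌈−ln(1 − rB₀/P)/ln(1+r)⌉ = 52 payments (last £505.83); total interest = total paid − £18,052.71 = £10,503.12.
At £588.09/mo: 47 payments (last £296.96); total interest £9,296.39.
Interest saved = £10,503.12 − £9,296.39 = £1,206.73.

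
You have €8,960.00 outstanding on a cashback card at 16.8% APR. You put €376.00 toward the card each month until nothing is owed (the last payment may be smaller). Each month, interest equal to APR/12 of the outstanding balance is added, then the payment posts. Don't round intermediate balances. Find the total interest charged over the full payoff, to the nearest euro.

€2,018

Monthly rate r = 16.8%/12 = 1.4% = 0.014.
Payoff takes n = ⌈−ln(1 − rB₀/P)/ln(1+r)⌉ = ⌈29.195⌉ = 30 payments; the last is €73.61.
Total paid = 29·€376.00 + €73.61 = €10,977.61.
Total interest = total paid − principal = €10,977.61 − €8,960.00 = €2,017.61.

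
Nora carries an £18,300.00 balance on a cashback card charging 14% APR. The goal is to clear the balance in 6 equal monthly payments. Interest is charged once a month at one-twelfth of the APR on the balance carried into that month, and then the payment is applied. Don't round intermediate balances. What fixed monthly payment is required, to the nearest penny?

£3,175.75

Monthly rate r = 14%/12 = 1.16667% = 0.0116667.
Level-payment amortization: P = B₀·r / (1 − (1+r)^(−n)) = 18300.00·0.0116667 / (1 − 1.01167^(−6)).
Denominator 1 − (1+r)^(−6) = 0.0672283116.
P = 213.5 / 0.0672283116 ≈ 3175.75.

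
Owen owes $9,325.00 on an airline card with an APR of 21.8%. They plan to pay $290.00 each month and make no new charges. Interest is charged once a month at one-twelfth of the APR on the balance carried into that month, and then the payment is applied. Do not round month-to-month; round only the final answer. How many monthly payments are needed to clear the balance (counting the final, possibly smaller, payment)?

49 payments

Monthly rate r = 21.8%/12 = 1.81667% = 0.0181667.
Recurrence: B ← B·(1+r) − $290.00.
Month 1: interest $169.40; balance after payment $9,204.40.
Month 2: interest $167.21; balance after payment $9,081.62.
Closed form: n = −ln(1 − rB₀/P)/ln(1+r) = −ln(0.41585)/ln(1.01817) ≈ 48.737, so the balance reaches zero during payment 49.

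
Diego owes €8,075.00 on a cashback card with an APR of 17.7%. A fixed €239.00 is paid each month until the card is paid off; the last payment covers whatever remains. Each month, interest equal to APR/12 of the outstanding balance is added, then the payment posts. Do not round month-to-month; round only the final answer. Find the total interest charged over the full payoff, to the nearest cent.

€3,185.45

Monthly rate r = 17.7%/12 = 1.475% = 0.01475.
Payoff takes n = ⌈−ln(1 − rB₀/P)/ln(1+r)⌉ = ⌈47.114⌉ = 48 payments; the last is €27.45.
Total paid = 47·€239.00 + €27.45 = €11,260.45.
Total interest = total paid − principal = €11,260.45 − €8,075.00 = €3,185.45.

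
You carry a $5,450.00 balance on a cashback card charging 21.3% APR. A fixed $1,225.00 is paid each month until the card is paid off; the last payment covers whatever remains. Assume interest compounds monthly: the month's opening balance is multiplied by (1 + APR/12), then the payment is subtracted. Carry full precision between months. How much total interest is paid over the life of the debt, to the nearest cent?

$279.83

Monthly rate r = 21.3%/12 = 1.775% = 0.01775.
Payoff takes n = ⌈−ln(1 − rB₀/P)/ln(1+r)⌉ = ⌈4.675⌉ = 5 payments; the last is $829.83.
Total paid = 4·$1,225.00 + $829.83 = $5,729.83.
Total interest = total paid − principal = $5,729.83 − $5,450.00 = $279.83.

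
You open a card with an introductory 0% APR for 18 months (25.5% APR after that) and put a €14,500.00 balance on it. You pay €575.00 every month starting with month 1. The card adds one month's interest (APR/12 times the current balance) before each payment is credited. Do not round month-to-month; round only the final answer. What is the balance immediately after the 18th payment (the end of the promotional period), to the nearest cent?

€4,150.00

Promo months 1–18 at r₀ = 0%/12 = 0; months 19+ at r₁ = 25.5%/12 = 0.02125.
After month 18 (no interest yet): B = €14,500.00 − 18·€575.00 = €4,150.00.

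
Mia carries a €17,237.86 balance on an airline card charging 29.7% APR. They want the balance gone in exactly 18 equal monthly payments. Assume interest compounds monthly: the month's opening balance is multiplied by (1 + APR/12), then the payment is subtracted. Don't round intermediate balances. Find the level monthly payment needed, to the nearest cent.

Monthly rate r = 29.7%/12 = 2.475% = 0.02475.
Level-payment amortization: P = B₀·r / (1 − (1+r)^(−n)) = 17237.86·0.02475 / (1 − 1.02475^(−18)).
Denominator 1 − (1+r)^(−18) = 0.356012683.
P = 426.637 / 0.356012683 ≈ 1198.38.

€1,198.38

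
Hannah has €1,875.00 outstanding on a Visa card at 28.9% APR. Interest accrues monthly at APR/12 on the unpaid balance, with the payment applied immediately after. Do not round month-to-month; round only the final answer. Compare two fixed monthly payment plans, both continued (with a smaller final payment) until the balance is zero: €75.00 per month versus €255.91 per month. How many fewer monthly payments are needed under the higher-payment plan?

30 fewer payments

Monthly rate r = 28.9%/12 = 2.40833% = 0.0240833.
At €75.00/mo: n = ⌈−ln(1 − rB₀/P)/ln(1+r)⌉ = 39 payments (last €54.36); total interest = total paid − €1,875.00 = €1,029.36.
At €255.91/mo: 9 payments (last €40.75); total interest €213.03.
Payments saved = 39 − 9 = 30.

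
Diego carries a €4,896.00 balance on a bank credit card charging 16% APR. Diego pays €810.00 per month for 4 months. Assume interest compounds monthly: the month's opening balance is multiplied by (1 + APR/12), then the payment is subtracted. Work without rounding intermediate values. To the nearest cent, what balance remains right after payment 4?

Monthly rate r = 16%/12 = 1.33333% = 0.0133333.
Each month: B ← B·(1+r) − €810.00.
Month 1: interest €65.28; balance after payment €4,151.28.
Month 2: interest €55.35; balance after payment €3,396.63.
Month 3: interest €45.29; balance after payment €2,631.92.
Month 4: interest €35.09; balance after payment €1,857.01.

€1,857.01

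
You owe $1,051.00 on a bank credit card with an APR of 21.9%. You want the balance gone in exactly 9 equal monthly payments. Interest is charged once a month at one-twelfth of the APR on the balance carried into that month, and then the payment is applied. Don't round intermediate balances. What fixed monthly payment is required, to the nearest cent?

Monthly rate r = 21.9%/12 = 1.825% = 0.01825.
Level-payment amortization: P = B₀·r / (1 − (1+r)^(−n)) = 1051.00·0.01825 / (1 − 1.01825^(−9)).
Denominator 1 − (1+r)^(−9) = 0.15021271.
P = 19.1807 / 0.15021271 ≈ 127.69.

$127.69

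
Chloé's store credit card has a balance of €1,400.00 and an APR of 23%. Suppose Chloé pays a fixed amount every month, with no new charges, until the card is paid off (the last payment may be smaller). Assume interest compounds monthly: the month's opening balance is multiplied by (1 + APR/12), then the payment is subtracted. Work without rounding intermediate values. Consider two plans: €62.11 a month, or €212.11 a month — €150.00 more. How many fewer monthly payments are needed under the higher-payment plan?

Monthly rate r = 23%/12 = 1.91667% = 0.0191667.
At €62.11/mo: n = ⌈−ln(1 − rB₀/P)/ln(1+r)⌉ = 30 payments (last €49.53); total interest = total paid − €1,400.00 = €450.72.
At €212.11/mo: 8 payments (last €26.56); total interest €111.33.
Payments saved = 30 − 8 = 22.

22 fewer payments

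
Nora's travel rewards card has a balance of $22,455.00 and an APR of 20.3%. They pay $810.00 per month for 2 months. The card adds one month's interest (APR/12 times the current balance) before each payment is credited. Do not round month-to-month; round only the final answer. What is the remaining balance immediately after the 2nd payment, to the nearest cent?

Monthly rate r = 20.3%/12 = 1.69167% = 0.0169167.
Each month: B ← B·(1+r) − $810.00.
Month 1: interest $379.86; balance after payment $22,024.86.
Month 2: interest $372.59; balance after payment $21,587.45.

$21,587.45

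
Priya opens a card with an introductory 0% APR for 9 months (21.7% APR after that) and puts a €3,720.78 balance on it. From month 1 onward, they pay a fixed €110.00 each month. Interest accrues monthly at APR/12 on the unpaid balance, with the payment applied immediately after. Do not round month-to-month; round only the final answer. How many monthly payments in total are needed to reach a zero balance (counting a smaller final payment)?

43 months

Promo months 1–9 at r₀ = 0%/12 = 0; months 10+ at r₁ = 21.7%/12 = 0.0180833.
After month 9 (no interest yet): B = €3,720.78 − 9·€110.00 = €2,730.78.
Then at r₁ with €110.00/mo: n₂ = −ln(1 − r₁·B/P)/ln(1+r₁) ≈ 33.25 → 34 more payments.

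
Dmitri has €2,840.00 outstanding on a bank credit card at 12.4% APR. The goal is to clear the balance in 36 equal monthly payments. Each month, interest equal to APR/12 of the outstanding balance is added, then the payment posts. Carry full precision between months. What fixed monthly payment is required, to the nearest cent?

€94.87

Monthly rate r = 12.4%/12 = 1.03333% = 0.0103333.
Level-payment amortization: P = B₀·r / (1 − (1+r)^(−n)) = 2840.00·0.0103333 / (1 − 1.01033^(−36)).
Denominator 1 − (1+r)^(−36) = 0.309328619.
P = 29.3467 / 0.309328619 ≈ 94.87.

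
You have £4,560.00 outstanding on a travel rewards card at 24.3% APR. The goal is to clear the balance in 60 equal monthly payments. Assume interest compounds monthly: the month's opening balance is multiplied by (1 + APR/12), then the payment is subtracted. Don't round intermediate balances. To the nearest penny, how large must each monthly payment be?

Monthly rate r = 24.3%/12 = 2.025% = 0.02025.
Level-payment amortization: P = B₀·r / (1 − (1+r)^(−n)) = 4560.00·0.02025 / (1 − 1.02025^(−60)).
Denominator 1 − (1+r)^(−60) = 0.699666489.
P = 92.34 / 0.699666489 ≈ 131.98.

£131.98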